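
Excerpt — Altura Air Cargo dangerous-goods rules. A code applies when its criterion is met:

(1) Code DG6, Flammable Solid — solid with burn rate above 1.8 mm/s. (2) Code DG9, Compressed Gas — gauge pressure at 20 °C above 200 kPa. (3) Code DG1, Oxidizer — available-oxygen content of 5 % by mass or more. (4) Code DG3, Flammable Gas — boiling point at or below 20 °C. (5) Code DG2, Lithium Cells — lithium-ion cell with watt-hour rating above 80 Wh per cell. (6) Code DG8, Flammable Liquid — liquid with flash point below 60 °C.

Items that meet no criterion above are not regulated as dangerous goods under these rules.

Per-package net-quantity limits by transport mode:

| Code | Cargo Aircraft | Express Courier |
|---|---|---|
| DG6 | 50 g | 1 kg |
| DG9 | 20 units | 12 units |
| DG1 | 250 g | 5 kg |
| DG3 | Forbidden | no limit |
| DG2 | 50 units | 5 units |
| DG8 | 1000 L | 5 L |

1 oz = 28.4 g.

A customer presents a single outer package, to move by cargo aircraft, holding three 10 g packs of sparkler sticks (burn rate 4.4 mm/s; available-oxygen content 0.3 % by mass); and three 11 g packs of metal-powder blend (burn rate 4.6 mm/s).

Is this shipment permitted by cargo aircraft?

The sparkler sticks have burn rate 4.4 mm/s, which is > 1.8 mm/s, so they are Code DG6 (Flammable Solid).
With burn rate 4.6 mm/s (> 1.8 mm/s), the metal-powder blend falls in Code DG6.
Total Code DG6: (three 10 g packs = 30 g) + (three 11 g packs = 33 g) = 63 g.
That exceeds the Code DG6 cargo aircraft limit of 50 g.

No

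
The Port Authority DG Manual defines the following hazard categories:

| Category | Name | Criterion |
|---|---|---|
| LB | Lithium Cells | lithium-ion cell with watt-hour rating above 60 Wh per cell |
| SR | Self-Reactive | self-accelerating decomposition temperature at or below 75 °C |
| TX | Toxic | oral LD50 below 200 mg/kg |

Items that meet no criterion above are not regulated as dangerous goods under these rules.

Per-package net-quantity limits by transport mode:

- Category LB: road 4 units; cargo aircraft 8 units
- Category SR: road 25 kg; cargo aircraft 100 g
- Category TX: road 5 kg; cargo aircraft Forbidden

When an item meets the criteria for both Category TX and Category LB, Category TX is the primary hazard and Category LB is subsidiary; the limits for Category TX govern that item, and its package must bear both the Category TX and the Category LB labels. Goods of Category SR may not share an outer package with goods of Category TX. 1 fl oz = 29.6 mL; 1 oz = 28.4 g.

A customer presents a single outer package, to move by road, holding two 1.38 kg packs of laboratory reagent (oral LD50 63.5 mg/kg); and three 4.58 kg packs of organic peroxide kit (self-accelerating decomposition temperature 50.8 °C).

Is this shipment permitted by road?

No

With oral LD50 63.5 mg/kg (< 200 mg/kg), the laboratory reagent falls in Category TX.
The organic peroxide kit has self-accelerating decomposition temperature 50.8 °C, which is ≤ 75 °C, so it is Category SR (Self-Reactive).
Category SR quantity: three 4.58 kg packs = 13.74 kg.
That is within the Category SR road limit of 25 kg.
Category TX quantity: two 1.38 kg packs = 2.76 kg.
That is within the Category TX road limit of 5 kg.
Category SR and Category TX may not share an outer package.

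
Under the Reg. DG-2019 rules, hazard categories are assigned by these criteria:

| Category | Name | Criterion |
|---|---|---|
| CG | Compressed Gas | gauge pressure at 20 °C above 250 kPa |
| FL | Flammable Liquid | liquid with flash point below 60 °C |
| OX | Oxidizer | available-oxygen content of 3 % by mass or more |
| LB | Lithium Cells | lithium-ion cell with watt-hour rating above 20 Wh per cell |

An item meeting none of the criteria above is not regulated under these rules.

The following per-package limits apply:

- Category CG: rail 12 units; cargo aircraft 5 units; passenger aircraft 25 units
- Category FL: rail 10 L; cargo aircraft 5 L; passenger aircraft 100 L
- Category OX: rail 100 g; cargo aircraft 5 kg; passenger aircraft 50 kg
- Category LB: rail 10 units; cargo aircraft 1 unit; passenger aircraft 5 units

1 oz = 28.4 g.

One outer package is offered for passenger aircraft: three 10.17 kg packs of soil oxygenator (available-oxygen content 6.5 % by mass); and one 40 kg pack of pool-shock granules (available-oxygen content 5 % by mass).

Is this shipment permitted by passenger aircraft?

Available-oxygen content 6.5 % by mass meets the Category OX criterion (Oxidizer), so the soil oxygenator is Category OX.
The pool-shock granules have available-oxygen content 5 % by mass, which is ≥ 3 % by mass, so they are Category OX (Oxidizer).
Total Category OX: (three 10.17 kg packs = 30.51 kg) + 40 kg = 70.51 kg.
70.51 kg exceeds the passenger aircraft limit of 50 kg for Category OX.

No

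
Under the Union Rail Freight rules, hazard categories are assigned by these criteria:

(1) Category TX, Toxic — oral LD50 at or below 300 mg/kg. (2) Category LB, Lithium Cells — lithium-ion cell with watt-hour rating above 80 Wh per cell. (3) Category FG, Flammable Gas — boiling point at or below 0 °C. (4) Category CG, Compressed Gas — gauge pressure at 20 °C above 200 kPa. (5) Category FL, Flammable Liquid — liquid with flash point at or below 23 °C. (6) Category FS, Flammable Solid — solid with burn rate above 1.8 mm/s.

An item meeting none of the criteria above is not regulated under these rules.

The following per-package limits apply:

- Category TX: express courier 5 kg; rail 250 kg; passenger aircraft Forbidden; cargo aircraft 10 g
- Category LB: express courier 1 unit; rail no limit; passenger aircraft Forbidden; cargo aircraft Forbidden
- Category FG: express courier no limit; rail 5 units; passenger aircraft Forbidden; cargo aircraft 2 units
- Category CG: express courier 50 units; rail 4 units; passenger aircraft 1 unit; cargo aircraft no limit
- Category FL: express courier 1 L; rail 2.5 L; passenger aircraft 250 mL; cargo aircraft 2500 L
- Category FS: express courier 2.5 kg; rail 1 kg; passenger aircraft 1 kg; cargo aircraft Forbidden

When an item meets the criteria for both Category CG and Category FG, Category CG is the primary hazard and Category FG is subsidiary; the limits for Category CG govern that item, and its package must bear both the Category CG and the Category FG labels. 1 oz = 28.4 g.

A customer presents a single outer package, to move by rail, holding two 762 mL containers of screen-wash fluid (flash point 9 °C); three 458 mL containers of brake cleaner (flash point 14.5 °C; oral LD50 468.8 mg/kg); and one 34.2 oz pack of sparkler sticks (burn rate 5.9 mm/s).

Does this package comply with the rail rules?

No

Flash point 9 °C meets the Category FL criterion (Flammable Liquid), so the screen-wash fluid is Category FL.
Flash point 14.5 °C meets the Category FL criterion (Flammable Liquid), so the brake cleaner is Category FL.
Burn rate 5.9 mm/s meets the Category FS criterion (Flammable Solid), so the sparkler sticks are Category FS.
Category FL net quantity: (two 762 mL containers = 1.524 L) + (three 458 mL containers = 1.374 L) = 2.898 L.
That exceeds the Category FL rail limit of 2.5 L.
Category FS quantity: one 34.2 oz pack = 971.28 g.
That is within the Category FS rail limit of 1 kg.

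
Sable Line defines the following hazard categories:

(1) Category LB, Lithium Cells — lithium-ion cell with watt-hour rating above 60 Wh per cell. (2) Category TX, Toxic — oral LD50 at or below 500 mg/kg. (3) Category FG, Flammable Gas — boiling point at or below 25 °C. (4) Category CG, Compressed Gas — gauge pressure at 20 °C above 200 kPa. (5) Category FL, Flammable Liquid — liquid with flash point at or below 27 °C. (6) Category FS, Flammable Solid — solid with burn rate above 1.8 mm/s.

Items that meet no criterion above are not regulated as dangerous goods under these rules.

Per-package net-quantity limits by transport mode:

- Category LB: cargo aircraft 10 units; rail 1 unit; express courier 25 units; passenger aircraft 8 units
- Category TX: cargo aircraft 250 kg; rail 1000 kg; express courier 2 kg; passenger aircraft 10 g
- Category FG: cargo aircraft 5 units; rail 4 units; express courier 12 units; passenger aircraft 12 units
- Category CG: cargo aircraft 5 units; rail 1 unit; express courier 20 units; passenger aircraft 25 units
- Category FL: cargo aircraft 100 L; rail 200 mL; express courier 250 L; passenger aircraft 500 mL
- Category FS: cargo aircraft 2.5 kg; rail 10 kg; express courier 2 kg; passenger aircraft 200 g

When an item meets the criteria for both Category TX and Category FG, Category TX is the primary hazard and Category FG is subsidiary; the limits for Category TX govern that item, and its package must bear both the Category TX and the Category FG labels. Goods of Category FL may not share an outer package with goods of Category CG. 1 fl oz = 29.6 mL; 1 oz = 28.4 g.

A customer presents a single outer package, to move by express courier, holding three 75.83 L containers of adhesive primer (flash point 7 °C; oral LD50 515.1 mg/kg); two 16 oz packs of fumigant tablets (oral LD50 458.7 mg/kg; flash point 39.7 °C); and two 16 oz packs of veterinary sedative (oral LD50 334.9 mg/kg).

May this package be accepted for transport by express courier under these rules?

Flash point 7 °C meets the Category FL criterion (Flammable Liquid), so the adhesive primer is Category FL.
With oral LD50 458.7 mg/kg (≤ 500 mg/kg), the fumigant tablets fall in Category TX.
Oral LD50 334.9 mg/kg meets the Category TX criterion (Toxic), so the veterinary sedative is Category TX.
Category FL quantity: three 75.83 L containers = 227.49 L.
227.49 L is within the express courier limit of 250 L for Category FL.
Category TX net quantity: (two 16 oz packs = 908.8 g) + (two 16 oz packs = 908.8 g) = 1817.6 g.
1817.6 g ≤ 2 kg (express courier limit, Category TX) — within limit.
The segregation rule (Category FL with Category CG) does not apply to Category FL with Category TX.
Every hazard category is within its express courier limit and no segregation rule is violated.

Yes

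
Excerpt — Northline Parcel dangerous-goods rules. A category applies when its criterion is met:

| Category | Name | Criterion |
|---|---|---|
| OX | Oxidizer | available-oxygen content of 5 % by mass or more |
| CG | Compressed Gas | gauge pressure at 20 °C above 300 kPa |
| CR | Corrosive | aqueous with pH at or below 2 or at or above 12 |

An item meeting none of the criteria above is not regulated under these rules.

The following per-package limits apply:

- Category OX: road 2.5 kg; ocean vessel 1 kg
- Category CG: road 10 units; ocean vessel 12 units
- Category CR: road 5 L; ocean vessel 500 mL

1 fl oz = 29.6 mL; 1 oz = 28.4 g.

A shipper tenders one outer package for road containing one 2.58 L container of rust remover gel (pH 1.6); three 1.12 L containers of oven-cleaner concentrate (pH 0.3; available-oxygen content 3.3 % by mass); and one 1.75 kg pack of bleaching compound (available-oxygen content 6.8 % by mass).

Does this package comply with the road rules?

With pH 1.6 (≤ 2), the rust remover gel falls in Category CR.
The oven-cleaner concentrate has pH 0.3, which is ≤ 2, so it is Category CR (Corrosive).
Available-oxygen content 6.8 % by mass meets the Category OX criterion (Oxidizer), so the bleaching compound is Category OX.
Category CR net quantity: 2.58 L + (three 1.12 L containers = 3.36 L) = 5.94 L.
5.94 L exceeds the road limit of 5 L for Category CR.
Category OX quantity: 1.75 kg.
That is within the Category OX road limit of 2.5 kg.

No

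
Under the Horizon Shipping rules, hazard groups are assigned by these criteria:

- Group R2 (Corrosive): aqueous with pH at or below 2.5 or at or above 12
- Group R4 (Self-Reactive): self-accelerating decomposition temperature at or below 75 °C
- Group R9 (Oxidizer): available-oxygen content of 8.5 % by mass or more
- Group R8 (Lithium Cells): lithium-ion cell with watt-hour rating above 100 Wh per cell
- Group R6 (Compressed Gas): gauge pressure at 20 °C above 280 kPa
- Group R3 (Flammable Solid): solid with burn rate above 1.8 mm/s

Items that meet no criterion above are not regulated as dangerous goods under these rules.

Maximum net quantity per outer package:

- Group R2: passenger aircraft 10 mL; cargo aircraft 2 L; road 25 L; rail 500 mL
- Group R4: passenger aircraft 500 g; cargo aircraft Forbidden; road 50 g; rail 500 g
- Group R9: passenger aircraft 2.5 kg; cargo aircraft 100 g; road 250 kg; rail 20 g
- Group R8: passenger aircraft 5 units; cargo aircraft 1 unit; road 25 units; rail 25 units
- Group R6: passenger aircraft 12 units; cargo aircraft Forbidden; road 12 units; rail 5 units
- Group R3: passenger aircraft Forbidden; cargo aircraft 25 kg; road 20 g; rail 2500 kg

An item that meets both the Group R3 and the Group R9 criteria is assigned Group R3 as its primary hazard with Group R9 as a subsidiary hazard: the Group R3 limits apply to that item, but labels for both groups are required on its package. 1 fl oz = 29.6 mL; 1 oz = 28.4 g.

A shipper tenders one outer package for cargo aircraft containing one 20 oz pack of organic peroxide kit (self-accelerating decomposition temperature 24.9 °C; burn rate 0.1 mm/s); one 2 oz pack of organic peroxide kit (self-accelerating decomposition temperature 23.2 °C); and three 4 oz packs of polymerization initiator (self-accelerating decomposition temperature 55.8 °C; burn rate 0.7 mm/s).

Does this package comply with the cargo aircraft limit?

No

Organic peroxide kit: self-accelerating decomposition temperature 24.9 °C ≤ 75 °C → Group R4 (Self-Reactive).
Self-accelerating decomposition temperature 23.2 °C meets the Group R4 criterion (Self-Reactive), so the organic peroxide kit is Group R4.
Polymerization initiator: self-accelerating decomposition temperature 55.8 °C ≤ 75 °C → Group R4 (Self-Reactive).
Total Group R4: (one 20 oz pack = 568 g) + (one 2 oz pack = 56.8 g) + (three 4 oz packs = 340.8 g) = 965.6 g.
Group R4 is Forbidden by cargo aircraft.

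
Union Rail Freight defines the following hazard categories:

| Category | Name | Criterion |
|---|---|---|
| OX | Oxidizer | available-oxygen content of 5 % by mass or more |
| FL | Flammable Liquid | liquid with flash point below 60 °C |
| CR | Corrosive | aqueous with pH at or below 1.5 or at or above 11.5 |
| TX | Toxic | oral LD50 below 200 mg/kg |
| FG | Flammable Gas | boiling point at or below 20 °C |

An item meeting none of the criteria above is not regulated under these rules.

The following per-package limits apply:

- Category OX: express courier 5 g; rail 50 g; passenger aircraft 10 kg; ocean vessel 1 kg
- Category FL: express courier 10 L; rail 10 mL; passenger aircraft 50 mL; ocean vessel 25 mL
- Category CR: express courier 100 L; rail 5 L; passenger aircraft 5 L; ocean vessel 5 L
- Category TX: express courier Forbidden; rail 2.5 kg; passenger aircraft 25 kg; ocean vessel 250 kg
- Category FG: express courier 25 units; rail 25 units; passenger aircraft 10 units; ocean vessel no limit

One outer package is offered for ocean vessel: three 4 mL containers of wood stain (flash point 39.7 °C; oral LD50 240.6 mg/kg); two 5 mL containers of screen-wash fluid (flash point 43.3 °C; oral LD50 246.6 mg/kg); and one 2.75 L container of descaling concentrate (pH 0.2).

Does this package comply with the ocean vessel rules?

Wood stain: flash point 39.7 °C < 60 °C → Category FL (Flammable Liquid).
With flash point 43.3 °C (< 60 °C), the screen-wash fluid falls in Category FL.
The descaling concentrate has pH 0.2, which is ≤ 1.5, so it is Category CR (Corrosive).
Category CR quantity: 2.75 L.
2.75 L ≤ 5 L (ocean vessel limit, Category CR) — within limit.
Category FL net quantity: (three 4 mL containers = 12 mL) + (two 5 mL containers = 10 mL) = 22 mL.
22 mL is within the ocean vessel limit of 25 mL for Category FL.
Every hazard category is within its ocean vessel limit and no segregation rule is violated.

Yes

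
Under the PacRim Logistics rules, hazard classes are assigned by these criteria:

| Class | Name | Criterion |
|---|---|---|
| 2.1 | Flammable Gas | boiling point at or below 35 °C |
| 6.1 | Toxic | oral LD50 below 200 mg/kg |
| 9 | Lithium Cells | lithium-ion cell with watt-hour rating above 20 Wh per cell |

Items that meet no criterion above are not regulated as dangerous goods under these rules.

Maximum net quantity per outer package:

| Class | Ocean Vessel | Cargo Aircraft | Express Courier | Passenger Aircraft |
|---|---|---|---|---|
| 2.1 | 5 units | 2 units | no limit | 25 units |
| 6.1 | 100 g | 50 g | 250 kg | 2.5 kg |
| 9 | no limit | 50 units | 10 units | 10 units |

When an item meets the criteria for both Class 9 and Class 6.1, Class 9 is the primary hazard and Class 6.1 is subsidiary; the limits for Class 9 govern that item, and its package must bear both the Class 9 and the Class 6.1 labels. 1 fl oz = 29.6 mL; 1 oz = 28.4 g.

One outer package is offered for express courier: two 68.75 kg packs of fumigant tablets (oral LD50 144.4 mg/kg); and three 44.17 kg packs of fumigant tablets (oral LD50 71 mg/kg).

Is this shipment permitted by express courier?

No

With oral LD50 144.4 mg/kg (< 200 mg/kg), the fumigant tablets fall in Class 6.1.
With oral LD50 71 mg/kg (< 200 mg/kg), the fumigant tablets fall in Class 6.1.
Total Class 6.1: (two 68.75 kg packs = 137.5 kg) + (three 44.17 kg packs = 132.51 kg) = 270.01 kg.
That exceeds the Class 6.1 express courier limit of 250 kg.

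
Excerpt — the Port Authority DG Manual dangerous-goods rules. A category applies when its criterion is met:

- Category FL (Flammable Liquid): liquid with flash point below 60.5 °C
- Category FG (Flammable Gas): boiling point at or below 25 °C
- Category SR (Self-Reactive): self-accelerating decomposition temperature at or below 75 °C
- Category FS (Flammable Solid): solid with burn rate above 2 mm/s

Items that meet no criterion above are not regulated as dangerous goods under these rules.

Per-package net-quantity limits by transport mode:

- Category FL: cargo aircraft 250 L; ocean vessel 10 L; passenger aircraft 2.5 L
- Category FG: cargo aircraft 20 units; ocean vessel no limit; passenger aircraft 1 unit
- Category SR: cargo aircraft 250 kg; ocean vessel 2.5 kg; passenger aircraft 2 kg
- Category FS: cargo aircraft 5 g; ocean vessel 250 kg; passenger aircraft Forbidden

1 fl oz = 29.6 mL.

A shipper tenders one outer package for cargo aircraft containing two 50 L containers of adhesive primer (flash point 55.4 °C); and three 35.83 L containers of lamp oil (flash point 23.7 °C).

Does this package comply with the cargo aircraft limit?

With flash point 55.4 °C (< 60.5 °C), the adhesive primer falls in Category FL.
Lamp oil: flash point 23.7 °C < 60.5 °C → Category FL (Flammable Liquid).
Total Category FL: (two 50 L containers = 100 L) + (three 35.83 L containers = 107.49 L) = 207.49 L.
207.49 L is within the cargo aircraft limit of 250 L for Category FL.

Yes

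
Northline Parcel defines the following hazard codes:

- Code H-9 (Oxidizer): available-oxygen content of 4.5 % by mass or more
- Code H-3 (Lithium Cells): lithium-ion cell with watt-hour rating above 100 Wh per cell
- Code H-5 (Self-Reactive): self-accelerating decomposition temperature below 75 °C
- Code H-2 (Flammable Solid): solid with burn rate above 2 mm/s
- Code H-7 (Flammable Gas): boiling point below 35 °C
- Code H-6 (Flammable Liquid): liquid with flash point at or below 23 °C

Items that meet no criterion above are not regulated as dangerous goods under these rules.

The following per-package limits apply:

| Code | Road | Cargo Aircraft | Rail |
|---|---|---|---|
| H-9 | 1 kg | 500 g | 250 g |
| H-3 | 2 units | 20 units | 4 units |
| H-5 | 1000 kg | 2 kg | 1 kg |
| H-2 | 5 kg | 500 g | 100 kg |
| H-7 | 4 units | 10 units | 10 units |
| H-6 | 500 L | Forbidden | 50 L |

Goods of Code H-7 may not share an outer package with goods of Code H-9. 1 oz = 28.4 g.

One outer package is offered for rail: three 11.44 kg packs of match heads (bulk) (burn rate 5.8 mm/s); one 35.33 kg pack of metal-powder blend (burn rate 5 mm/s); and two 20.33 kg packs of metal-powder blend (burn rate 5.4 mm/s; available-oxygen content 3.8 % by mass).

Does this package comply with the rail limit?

Burn rate 5.8 mm/s meets the Code H-2 criterion (Flammable Solid), so the match heads (bulk) are Code H-2.
Metal-powder blend: burn rate 5 mm/s > 2 mm/s → Code H-2 (Flammable Solid).
With burn rate 5.4 mm/s (> 2 mm/s), the metal-powder blend falls in Code H-2.
Code H-2 net quantity: (three 11.44 kg packs = 34.32 kg) + 35.33 kg + (two 20.33 kg packs = 40.66 kg) = 110.31 kg.
110.31 kg exceeds the rail limit of 100 kg for Code H-2.

No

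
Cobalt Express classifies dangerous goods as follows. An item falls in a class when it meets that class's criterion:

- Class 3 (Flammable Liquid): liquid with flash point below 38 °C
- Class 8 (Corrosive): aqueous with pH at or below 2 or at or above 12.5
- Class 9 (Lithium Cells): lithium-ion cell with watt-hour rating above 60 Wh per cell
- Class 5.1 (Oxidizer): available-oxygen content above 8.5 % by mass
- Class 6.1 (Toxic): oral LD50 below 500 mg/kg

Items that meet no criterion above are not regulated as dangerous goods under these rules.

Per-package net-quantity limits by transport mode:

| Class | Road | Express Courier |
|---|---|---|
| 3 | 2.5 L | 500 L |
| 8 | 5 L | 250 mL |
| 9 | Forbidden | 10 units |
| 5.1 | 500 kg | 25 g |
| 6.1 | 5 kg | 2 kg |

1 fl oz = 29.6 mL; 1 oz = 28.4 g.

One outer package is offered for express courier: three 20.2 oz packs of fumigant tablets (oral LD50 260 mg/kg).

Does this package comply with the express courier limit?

Yes

Oral LD50 260 mg/kg meets the Class 6.1 criterion (Toxic), so the fumigant tablets are Class 6.1.
Class 6.1 quantity: three 20.2 oz packs = 1721.04 g.
1721.04 g ≤ 2 kg (express courier limit, Class 6.1) — within limit.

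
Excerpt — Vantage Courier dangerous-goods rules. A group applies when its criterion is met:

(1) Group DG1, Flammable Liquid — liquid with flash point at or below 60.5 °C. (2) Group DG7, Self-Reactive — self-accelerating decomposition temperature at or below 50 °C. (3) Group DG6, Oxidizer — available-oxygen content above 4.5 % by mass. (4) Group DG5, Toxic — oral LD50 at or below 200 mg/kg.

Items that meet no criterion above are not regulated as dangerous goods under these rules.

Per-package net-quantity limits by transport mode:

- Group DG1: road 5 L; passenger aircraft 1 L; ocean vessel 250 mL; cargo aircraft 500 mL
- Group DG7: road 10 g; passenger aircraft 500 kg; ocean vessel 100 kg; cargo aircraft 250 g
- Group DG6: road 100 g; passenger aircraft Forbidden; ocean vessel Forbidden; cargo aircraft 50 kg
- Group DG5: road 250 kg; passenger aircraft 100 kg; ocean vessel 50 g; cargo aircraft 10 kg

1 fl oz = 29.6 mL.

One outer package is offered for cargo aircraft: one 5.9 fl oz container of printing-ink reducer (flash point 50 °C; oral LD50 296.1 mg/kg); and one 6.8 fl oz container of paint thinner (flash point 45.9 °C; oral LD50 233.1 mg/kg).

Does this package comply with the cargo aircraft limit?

Yes

Flash point 50 °C meets the Group DG1 criterion (Flammable Liquid), so the printing-ink reducer is Group DG1.
The paint thinner has flash point 45.9 °C, which is ≤ 60.5 °C, so it is Group DG1 (Flammable Liquid).
Total Group DG1: (one 5.9 fl oz container = 174.64 mL) + (one 6.8 fl oz container = 201.28 mL) = 375.92 mL.
That is within the Group DG1 cargo aircraft limit of 500 mL.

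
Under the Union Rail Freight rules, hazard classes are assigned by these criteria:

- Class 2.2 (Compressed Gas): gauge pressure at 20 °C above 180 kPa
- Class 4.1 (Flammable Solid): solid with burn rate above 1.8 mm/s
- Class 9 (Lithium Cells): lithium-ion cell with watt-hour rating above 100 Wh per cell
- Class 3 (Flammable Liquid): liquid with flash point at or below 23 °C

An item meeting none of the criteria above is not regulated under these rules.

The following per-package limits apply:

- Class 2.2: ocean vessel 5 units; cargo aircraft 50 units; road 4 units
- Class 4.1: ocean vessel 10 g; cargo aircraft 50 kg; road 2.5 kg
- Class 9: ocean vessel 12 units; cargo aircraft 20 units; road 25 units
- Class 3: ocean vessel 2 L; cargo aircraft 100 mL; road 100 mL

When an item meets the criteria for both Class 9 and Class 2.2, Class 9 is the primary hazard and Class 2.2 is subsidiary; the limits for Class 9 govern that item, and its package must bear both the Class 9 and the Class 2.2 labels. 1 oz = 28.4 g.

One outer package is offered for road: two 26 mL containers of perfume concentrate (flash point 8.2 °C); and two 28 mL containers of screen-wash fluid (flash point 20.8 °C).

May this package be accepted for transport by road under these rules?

Flash point 8.2 °C meets the Class 3 criterion (Flammable Liquid), so the perfume concentrate is Class 3.
With flash point 20.8 °C (≤ 23 °C), the screen-wash fluid falls in Class 3.
Total Class 3: (two 26 mL containers = 52 mL) + (two 28 mL containers = 56 mL) = 108 mL.
108 mL > 100 mL (road limit, Class 3) — over the limit.

No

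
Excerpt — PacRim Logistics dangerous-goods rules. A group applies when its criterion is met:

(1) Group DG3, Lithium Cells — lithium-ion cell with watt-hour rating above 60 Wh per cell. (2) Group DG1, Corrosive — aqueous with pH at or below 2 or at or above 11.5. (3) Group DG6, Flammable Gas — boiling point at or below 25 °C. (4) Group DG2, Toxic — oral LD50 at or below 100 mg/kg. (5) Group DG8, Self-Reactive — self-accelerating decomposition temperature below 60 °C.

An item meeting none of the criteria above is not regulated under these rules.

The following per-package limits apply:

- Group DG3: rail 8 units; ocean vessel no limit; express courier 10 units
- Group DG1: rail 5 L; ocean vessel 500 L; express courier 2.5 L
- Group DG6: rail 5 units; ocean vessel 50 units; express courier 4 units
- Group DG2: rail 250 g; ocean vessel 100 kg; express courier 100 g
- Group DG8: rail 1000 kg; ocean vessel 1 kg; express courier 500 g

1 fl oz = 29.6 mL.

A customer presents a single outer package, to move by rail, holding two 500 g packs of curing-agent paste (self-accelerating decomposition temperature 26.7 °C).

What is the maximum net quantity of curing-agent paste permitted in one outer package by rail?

With self-accelerating decomposition temperature 26.7 °C (< 60 °C), the curing-agent paste falls in Group DG8.
The rail limit for Group DG8 is 1000 kg.

1000 kg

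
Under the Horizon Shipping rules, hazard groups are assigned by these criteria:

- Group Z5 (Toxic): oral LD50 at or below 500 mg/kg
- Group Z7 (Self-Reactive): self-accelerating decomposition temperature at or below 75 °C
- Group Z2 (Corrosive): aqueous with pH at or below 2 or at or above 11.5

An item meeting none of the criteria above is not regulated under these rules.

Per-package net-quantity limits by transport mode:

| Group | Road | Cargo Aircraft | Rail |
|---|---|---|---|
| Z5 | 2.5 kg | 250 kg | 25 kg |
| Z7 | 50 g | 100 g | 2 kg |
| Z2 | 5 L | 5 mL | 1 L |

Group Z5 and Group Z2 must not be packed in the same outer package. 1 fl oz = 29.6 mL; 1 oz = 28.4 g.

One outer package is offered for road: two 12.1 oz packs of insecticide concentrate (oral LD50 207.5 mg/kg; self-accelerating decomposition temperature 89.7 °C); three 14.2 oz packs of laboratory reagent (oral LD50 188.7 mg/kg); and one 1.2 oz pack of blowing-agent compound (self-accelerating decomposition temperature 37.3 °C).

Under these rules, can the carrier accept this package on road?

Insecticide concentrate: oral LD50 207.5 mg/kg ≤ 500 mg/kg → Group Z5 (Toxic).
Oral LD50 188.7 mg/kg meets the Group Z5 criterion (Toxic), so the laboratory reagent is Group Z5.
With self-accelerating decomposition temperature 37.3 °C (≤ 75 °C), the blowing-agent compound falls in Group Z7.
Total Group Z5: (two 12.1 oz packs = 687.28 g) + (three 14.2 oz packs = 1209.84 g) = 1897.12 g.
That is within the Group Z5 road limit of 2.5 kg.
Group Z7 quantity: one 1.2 oz pack = 34.08 g.
34.08 g is within the road limit of 50 g for Group Z7.
The segregation rule (Group Z5 with Group Z2) does not apply to Group Z5 with Group Z7.
Every hazard group is within its road limit and no segregation rule is violated.

Yes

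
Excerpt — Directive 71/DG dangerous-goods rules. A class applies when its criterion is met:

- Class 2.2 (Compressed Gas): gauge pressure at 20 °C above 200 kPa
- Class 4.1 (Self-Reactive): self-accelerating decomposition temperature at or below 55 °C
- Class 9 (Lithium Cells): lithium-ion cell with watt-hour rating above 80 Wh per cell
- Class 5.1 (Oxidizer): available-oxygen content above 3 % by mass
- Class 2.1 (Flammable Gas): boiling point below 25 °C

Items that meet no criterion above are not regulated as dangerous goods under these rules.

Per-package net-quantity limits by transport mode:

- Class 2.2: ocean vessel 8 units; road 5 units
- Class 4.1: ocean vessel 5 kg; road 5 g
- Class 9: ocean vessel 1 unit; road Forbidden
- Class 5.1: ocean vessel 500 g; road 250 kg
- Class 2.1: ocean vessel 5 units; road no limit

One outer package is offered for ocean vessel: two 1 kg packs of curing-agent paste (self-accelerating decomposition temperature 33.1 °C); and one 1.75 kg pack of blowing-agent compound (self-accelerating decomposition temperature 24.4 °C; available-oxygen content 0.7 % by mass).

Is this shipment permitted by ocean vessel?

Yes

Curing-agent paste: self-accelerating decomposition temperature 33.1 °C ≤ 55 °C → Class 4.1 (Self-Reactive).
The blowing-agent compound has self-accelerating decomposition temperature 24.4 °C, which is ≤ 55 °C, so it is Class 4.1 (Self-Reactive).
Total Class 4.1: (two 1 kg packs = 2 kg) + 1.75 kg = 3.75 kg.
3.75 kg is within the ocean vessel limit of 5 kg for Class 4.1.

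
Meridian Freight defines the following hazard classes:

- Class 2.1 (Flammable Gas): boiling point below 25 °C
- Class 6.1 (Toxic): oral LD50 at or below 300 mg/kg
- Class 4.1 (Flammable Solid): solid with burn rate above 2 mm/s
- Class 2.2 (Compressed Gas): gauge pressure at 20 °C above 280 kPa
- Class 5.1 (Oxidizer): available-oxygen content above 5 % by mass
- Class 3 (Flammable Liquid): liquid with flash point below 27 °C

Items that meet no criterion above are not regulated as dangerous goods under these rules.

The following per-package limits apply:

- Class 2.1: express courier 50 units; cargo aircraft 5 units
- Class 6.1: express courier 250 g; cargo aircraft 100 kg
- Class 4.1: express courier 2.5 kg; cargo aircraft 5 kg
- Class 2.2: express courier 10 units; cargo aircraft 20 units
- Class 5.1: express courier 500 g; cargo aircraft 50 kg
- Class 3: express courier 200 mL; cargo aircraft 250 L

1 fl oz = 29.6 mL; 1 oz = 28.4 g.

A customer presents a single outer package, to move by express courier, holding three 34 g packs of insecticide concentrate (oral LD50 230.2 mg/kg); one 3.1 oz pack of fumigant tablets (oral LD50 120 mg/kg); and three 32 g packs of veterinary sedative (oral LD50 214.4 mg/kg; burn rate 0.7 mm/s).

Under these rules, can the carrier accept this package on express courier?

No

The insecticide concentrate has oral LD50 230.2 mg/kg, which is ≤ 300 mg/kg, so it is Class 6.1 (Toxic).
Oral LD50 120 mg/kg meets the Class 6.1 criterion (Toxic), so the fumigant tablets are Class 6.1.
The veterinary sedative has oral LD50 214.4 mg/kg, which is ≤ 300 mg/kg, so it is Class 6.1 (Toxic).
Class 6.1 net quantity: (three 34 g packs = 102 g) + (one 3.1 oz pack = 88.04 g) + (three 32 g packs = 96 g) = 286.04 g.
That exceeds the Class 6.1 express courier limit of 250 g.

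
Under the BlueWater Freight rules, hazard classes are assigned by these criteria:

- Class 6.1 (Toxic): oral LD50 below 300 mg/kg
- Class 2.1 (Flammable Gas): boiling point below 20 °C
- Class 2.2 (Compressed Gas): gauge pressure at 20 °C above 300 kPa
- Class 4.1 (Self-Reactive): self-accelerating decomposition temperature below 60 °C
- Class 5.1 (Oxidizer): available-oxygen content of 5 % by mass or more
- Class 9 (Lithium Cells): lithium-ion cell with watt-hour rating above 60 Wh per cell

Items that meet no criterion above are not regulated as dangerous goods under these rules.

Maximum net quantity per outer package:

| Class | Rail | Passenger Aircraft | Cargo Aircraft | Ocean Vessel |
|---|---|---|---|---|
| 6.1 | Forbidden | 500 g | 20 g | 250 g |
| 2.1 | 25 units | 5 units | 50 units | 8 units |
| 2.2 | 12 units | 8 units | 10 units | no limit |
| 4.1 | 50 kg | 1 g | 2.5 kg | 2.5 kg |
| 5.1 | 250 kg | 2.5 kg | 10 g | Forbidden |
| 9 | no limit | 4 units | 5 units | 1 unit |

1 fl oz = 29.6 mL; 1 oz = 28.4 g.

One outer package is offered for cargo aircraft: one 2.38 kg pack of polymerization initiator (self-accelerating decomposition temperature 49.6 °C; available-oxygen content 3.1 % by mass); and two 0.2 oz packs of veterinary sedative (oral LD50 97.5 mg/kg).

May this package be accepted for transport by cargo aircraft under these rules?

Yes

Polymerization initiator: self-accelerating decomposition temperature 49.6 °C < 60 °C → Class 4.1 (Self-Reactive).
With oral LD50 97.5 mg/kg (< 300 mg/kg), the veterinary sedative falls in Class 6.1.
Class 6.1 quantity: two 0.2 oz packs = 11.36 g.
11.36 g is within the cargo aircraft limit of 20 g for Class 6.1.
Class 4.1 quantity: 2.38 kg.
That is within the Class 4.1 cargo aircraft limit of 2.5 kg.
Every hazard class is within its cargo aircraft limit and no segregation rule is violated.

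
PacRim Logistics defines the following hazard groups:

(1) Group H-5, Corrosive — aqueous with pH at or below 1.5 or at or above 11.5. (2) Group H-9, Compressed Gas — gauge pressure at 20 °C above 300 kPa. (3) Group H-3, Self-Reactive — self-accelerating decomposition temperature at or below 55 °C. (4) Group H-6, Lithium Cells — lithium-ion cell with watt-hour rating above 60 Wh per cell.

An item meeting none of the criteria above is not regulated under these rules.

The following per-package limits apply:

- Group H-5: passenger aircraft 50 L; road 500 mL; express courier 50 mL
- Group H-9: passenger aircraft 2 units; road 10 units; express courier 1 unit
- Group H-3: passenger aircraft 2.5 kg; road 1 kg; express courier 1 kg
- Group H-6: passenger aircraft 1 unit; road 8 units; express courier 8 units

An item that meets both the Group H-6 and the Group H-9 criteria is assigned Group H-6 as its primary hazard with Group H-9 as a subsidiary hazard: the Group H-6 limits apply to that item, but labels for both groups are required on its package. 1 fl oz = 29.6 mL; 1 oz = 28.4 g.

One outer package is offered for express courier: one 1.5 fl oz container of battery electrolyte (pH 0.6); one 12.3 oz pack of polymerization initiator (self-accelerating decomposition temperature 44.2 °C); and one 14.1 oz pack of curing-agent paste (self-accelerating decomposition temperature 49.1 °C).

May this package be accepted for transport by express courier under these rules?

Yes

The battery electrolyte has pH 0.6, which is ≤ 1.5, so it is Group H-5 (Corrosive).
The polymerization initiator has self-accelerating decomposition temperature 44.2 °C, which is ≤ 55 °C, so it is Group H-3 (Self-Reactive).
Curing-agent paste: self-accelerating decomposition temperature 49.1 °C ≤ 55 °C → Group H-3 (Self-Reactive).
Total Group H-3: (one 12.3 oz pack = 349.32 g) + (one 14.1 oz pack = 400.44 g) = 749.76 g.
749.76 g ≤ 1 kg (express courier limit, Group H-3) — within limit.
Group H-5 quantity: one 1.5 fl oz container = 44.4 mL.
44.4 mL is within the express courier limit of 50 mL for Group H-5.
Every hazard group is within its express courier limit and no segregation rule is violated.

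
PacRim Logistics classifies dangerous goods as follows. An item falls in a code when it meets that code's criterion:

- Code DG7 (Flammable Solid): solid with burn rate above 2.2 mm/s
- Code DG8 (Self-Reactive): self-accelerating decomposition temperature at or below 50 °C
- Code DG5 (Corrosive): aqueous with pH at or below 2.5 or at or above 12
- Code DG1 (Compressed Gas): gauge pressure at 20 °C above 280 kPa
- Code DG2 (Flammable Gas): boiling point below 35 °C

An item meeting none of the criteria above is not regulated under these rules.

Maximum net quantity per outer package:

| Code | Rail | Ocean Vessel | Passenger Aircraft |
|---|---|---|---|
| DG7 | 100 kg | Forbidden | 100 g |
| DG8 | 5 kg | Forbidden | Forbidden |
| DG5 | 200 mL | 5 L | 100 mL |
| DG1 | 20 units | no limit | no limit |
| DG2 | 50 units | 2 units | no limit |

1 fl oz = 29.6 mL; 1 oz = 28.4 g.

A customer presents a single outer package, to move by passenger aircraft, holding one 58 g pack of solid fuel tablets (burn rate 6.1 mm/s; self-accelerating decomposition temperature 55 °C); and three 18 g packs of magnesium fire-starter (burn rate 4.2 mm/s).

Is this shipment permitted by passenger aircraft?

Burn rate 6.1 mm/s meets the Code DG7 criterion (Flammable Solid), so the solid fuel tablets are Code DG7.
Burn rate 4.2 mm/s meets the Code DG7 criterion (Flammable Solid), so the magnesium fire-starter is Code DG7.
Code DG7 net quantity: 58 g + (three 18 g packs = 54 g) = 112 g.
That exceeds the Code DG7 passenger aircraft limit of 100 g.

No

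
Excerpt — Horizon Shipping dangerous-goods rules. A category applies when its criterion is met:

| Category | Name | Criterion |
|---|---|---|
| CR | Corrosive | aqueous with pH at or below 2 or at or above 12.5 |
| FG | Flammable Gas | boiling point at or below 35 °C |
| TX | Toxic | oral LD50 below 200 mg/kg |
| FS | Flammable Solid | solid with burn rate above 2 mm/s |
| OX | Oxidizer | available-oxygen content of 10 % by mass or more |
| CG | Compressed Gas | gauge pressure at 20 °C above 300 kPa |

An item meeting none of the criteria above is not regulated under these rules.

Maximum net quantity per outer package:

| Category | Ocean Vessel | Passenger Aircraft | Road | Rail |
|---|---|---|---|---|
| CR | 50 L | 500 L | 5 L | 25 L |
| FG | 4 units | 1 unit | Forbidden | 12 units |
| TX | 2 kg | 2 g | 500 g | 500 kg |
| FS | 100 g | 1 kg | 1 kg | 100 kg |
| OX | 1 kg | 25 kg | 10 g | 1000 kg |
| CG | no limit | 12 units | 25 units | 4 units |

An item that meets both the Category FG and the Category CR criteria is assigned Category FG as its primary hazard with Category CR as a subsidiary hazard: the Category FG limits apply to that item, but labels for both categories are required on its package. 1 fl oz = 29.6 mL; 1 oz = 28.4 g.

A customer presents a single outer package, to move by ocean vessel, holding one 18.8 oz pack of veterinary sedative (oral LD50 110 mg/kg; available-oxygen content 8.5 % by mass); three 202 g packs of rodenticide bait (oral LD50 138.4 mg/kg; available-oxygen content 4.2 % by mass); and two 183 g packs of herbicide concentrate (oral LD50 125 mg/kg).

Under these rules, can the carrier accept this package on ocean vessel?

Yes

Oral LD50 110 mg/kg meets the Category TX criterion (Toxic), so the veterinary sedative is Category TX.
Oral LD50 138.4 mg/kg meets the Category TX criterion (Toxic), so the rodenticide bait is Category TX.
Herbicide concentrate: oral LD50 125 mg/kg < 200 mg/kg → Category TX (Toxic).
Total Category TX: (one 18.8 oz pack = 533.92 g) + (three 202 g packs = 606 g) + (two 183 g packs = 366 g) = 1505.92 g.
1505.92 g ≤ 2 kg (ocean vessel limit, Category TX) — within limit.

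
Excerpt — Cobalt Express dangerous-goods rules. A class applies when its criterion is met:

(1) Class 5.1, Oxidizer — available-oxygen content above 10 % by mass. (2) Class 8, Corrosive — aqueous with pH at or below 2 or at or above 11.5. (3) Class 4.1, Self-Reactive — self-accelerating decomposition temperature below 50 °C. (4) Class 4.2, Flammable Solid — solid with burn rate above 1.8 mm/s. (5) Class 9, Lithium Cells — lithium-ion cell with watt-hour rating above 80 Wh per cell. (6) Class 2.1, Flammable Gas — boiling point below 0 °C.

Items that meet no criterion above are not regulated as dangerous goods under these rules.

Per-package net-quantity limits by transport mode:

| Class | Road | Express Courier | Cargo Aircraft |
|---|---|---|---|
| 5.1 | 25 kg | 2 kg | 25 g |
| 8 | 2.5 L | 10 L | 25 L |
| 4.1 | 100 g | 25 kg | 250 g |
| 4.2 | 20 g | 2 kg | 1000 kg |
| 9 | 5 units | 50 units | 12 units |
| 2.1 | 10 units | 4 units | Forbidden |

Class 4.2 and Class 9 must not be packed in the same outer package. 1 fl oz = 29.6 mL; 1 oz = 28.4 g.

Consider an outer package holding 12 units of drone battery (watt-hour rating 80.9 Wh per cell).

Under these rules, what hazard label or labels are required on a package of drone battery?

Class 9

Drone battery: watt-hour rating 80.9 Wh per cell > 80 Wh per cell → Class 9 (Lithium Cells).
Only the Class 9 label is required.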